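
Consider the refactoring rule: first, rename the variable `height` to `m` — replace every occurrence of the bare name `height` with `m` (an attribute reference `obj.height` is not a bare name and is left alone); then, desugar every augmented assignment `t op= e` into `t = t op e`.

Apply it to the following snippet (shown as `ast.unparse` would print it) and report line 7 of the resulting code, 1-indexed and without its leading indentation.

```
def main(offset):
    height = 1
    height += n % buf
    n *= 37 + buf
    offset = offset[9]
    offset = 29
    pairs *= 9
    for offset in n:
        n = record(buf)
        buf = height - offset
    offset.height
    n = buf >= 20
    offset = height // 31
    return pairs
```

pairs = pairs * 9

Transformed code:
def main(offset):
    m = 1
    m = m + n % buf
    n = n * (37 + buf)
    offset = offset[9]
    offset = 29
    pairs = pairs * 9
    for offset in n:
        n = record(buf)
        buf = m - offset
    offset.height
    n = buf >= 20
    offset = m // 31
    return pairs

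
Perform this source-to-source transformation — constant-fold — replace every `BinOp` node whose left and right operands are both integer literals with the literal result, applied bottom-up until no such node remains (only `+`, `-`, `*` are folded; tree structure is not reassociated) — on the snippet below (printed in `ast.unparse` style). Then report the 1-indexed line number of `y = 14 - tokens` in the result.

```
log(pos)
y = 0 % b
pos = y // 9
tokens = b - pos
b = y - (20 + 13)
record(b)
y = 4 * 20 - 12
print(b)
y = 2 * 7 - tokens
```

9

Transformed code:
log(pos)
y = 0 % b
pos = y // 9
tokens = b - pos
b = y - 33
record(b)
y = 68
print(b)
y = 14 - tokens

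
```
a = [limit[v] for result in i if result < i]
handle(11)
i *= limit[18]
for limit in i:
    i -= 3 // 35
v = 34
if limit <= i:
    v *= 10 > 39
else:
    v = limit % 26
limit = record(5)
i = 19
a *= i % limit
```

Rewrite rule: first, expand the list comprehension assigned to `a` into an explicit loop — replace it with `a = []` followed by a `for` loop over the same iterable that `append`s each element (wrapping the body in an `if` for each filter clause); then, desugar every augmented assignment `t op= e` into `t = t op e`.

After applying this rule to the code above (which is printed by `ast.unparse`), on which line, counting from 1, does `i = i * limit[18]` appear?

6

Transformed code:
a = []
for result in i:
    if result < i:
        a.append(limit[v])
handle(11)
i = i * limit[18]
for limit in i:
    i = i - 3 // 35
v = 34
if limit <= i:
    v = v * (10 > 39)
else:
    v = limit % 26
limit = record(5)
i = 19
a = a * (i % limit)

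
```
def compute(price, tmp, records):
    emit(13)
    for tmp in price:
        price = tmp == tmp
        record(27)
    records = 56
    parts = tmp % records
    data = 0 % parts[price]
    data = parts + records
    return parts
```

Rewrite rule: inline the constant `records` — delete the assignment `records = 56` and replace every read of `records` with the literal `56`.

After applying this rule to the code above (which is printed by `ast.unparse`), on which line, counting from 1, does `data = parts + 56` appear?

Transformed code:
def compute(price, tmp, records):
    emit(13)
    for tmp in price:
        price = tmp == tmp
        record(27)
    parts = tmp % 56
    data = 0 % parts[price]
    data = parts + 56
    return parts

8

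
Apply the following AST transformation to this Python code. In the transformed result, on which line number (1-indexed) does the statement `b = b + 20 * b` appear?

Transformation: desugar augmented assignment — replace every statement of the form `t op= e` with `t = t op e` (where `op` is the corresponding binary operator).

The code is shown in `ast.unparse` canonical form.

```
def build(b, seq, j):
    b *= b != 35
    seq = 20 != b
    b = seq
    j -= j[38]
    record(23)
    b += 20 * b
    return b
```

Transformed code:
def build(b, seq, j):
    b = b * (b != 35)
    seq = 20 != b
    b = seq
    j = j - j[38]
    record(23)
    b = b + 20 * b
    return b

7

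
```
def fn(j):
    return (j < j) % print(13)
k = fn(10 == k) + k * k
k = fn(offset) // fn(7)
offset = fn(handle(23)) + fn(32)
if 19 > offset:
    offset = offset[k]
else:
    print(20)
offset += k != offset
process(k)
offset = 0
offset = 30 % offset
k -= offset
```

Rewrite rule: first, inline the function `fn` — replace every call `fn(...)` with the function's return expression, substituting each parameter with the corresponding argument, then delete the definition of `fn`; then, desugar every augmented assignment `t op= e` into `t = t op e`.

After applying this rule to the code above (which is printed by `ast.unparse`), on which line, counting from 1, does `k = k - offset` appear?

12

Transformed code:
k = ((10 == k) < (10 == k)) % print(13) + k * k
k = (offset < offset) % print(13) // ((7 < 7) % print(13))
offset = (handle(23) < handle(23)) % print(13) + (32 < 32) % print(13)
if 19 > offset:
    offset = offset[k]
else:
    print(20)
offset = offset + (k != offset)
process(k)
offset = 0
offset = 30 % offset
k = k - offset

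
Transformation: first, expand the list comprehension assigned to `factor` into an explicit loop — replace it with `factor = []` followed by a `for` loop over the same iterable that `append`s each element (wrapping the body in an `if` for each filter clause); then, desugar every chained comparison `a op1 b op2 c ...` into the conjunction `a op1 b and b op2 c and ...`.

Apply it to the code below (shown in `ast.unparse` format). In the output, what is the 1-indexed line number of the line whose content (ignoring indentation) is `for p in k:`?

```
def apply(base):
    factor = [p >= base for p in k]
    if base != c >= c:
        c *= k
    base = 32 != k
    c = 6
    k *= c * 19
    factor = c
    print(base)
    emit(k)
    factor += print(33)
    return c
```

3

Transformed code:
def apply(base):
    factor = []
    for p in k:
        factor.append(p >= base)
    if base != c and c >= c:
        c *= k
    base = 32 != k
    c = 6
    k *= c * 19
    factor = c
    print(base)
    emit(k)
    factor += print(33)
    return c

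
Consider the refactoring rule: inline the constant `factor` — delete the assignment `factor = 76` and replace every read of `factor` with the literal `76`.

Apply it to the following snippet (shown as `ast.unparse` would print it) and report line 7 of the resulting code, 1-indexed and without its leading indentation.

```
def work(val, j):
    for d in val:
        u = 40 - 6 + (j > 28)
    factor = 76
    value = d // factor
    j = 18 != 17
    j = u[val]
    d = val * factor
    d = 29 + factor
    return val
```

Transformed code:
def work(val, j):
    for d in val:
        u = 40 - 6 + (j > 28)
    value = d // 76
    j = 18 != 17
    j = u[val]
    d = val * 76
    d = 29 + 76
    return val

d = val * 76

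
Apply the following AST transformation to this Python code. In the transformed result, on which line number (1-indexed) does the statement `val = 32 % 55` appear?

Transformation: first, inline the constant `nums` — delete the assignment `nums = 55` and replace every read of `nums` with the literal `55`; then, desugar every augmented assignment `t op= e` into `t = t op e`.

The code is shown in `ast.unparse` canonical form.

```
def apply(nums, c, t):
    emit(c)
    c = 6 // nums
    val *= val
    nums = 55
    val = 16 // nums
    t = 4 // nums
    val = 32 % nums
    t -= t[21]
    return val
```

Transformed code:
def apply(nums, c, t):
    emit(c)
    c = 6 // 55
    val = val * val
    val = 16 // 55
    t = 4 // 55
    val = 32 % 55
    t = t - t[21]
    return val

7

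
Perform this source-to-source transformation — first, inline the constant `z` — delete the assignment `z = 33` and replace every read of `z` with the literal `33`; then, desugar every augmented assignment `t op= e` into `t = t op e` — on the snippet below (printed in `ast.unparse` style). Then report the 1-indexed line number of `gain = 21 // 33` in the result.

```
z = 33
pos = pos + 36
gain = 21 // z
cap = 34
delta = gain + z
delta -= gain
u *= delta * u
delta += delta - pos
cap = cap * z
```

2

Transformed code:
pos = pos + 36
gain = 21 // 33
cap = 34
delta = gain + 33
delta = delta - gain
u = u * (delta * u)
delta = delta + (delta - pos)
cap = cap * 33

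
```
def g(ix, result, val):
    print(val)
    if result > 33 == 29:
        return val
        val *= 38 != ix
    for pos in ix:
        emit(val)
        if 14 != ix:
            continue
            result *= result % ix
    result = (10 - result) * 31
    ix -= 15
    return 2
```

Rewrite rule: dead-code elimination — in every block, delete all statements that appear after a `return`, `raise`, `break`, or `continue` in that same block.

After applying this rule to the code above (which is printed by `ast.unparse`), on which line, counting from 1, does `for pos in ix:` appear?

Transformed code:
def g(ix, result, val):
    print(val)
    if result > 33 == 29:
        return val
    for pos in ix:
        emit(val)
        if 14 != ix:
            continue
    result = (10 - result) * 31
    ix -= 15
    return 2

5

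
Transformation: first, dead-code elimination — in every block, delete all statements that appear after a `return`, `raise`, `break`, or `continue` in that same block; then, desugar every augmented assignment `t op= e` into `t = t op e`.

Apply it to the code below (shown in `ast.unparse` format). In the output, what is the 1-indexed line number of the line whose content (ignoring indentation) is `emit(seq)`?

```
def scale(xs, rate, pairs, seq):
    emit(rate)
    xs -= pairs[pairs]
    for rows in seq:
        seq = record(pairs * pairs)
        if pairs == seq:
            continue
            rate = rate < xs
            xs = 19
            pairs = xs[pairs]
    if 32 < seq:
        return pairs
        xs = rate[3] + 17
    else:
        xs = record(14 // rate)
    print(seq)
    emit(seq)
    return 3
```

13

Transformed code:
def scale(xs, rate, pairs, seq):
    emit(rate)
    xs = xs - pairs[pairs]
    for rows in seq:
        seq = record(pairs * pairs)
        if pairs == seq:
            continue
    if 32 < seq:
        return pairs
    else:
        xs = record(14 // rate)
    print(seq)
    emit(seq)
    return 3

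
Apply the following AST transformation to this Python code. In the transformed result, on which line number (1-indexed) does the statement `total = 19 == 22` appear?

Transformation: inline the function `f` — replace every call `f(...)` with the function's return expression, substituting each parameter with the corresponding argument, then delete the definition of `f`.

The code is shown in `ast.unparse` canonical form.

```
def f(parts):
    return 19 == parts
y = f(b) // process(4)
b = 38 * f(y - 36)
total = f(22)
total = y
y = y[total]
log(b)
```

3

Transformed code:
y = (19 == b) // process(4)
b = 38 * (19 == y - 36)
total = 19 == 22
total = y
y = y[total]
log(b)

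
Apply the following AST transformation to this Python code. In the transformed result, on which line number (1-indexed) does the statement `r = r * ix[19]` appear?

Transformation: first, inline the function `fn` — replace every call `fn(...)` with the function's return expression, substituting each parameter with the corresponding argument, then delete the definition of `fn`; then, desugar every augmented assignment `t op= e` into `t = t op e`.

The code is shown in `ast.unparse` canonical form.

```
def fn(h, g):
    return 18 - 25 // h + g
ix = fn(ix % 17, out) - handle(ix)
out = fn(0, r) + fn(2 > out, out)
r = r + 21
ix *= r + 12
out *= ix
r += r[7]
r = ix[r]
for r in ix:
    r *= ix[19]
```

9

Transformed code:
ix = 18 - 25 // (ix % 17) + out - handle(ix)
out = 18 - 25 // 0 + r + (18 - 25 // (2 > out) + out)
r = r + 21
ix = ix * (r + 12)
out = out * ix
r = r + r[7]
r = ix[r]
for r in ix:
    r = r * ix[19]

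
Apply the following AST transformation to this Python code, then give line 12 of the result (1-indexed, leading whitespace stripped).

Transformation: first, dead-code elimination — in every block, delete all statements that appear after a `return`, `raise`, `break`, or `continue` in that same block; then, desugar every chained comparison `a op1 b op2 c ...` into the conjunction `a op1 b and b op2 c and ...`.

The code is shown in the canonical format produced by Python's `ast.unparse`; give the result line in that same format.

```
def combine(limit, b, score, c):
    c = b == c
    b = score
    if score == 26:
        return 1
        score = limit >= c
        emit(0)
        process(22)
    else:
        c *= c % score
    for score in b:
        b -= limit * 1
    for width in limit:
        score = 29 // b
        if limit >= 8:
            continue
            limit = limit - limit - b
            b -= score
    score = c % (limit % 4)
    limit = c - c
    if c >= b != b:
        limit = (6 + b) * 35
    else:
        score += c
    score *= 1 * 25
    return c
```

Transformed code:
def combine(limit, b, score, c):
    c = b == c
    b = score
    if score == 26:
        return 1
    else:
        c *= c % score
    for score in b:
        b -= limit * 1
    for width in limit:
        score = 29 // b
        if limit >= 8:
            continue
    score = c % (limit % 4)
    limit = c - c
    if c >= b and b != b:
        limit = (6 + b) * 35
    else:
        score += c
    score *= 1 * 25
    return c

if limit >= 8:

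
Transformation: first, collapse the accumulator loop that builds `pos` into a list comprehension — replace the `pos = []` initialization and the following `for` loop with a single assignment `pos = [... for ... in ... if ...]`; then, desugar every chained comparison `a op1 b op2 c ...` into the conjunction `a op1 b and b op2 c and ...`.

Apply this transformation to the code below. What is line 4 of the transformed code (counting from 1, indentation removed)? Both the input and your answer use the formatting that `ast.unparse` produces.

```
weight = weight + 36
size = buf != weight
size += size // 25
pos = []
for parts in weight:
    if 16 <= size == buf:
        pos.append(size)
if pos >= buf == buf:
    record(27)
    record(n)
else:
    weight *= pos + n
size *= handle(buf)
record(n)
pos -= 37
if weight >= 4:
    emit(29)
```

Transformed code:
weight = weight + 36
size = buf != weight
size += size // 25
pos = [size for parts in weight if 16 <= size and size == buf]
if pos >= buf and buf == buf:
    record(27)
    record(n)
else:
    weight *= pos + n
size *= handle(buf)
record(n)
pos -= 37
if weight >= 4:
    emit(29)

pos = [size for parts in weight if 16 <= size and size == buf]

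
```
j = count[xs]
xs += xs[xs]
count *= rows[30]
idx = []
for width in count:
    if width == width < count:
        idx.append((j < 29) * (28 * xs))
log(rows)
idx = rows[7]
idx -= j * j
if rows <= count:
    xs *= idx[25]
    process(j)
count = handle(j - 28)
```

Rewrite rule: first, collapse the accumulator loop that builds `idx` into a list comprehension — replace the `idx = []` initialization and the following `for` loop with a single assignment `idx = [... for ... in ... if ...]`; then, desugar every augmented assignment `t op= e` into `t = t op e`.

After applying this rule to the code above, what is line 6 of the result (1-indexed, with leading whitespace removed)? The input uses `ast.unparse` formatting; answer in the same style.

Transformed code:
j = count[xs]
xs = xs + xs[xs]
count = count * rows[30]
idx = [(j < 29) * (28 * xs) for width in count if width == width < count]
log(rows)
idx = rows[7]
idx = idx - j * j
if rows <= count:
    xs = xs * idx[25]
    process(j)
count = handle(j - 28)

idx = rows[7]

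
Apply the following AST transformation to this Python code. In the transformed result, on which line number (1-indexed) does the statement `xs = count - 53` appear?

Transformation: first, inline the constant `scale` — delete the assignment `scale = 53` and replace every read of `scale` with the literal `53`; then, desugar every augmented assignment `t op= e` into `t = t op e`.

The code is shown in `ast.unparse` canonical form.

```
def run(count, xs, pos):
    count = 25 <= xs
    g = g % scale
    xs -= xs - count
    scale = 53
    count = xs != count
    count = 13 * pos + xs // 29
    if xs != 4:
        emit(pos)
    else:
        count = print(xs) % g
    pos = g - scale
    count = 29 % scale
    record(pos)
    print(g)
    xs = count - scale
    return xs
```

15

Transformed code:
def run(count, xs, pos):
    count = 25 <= xs
    g = g % 53
    xs = xs - (xs - count)
    count = xs != count
    count = 13 * pos + xs // 29
    if xs != 4:
        emit(pos)
    else:
        count = print(xs) % g
    pos = g - 53
    count = 29 % 53
    record(pos)
    print(g)
    xs = count - 53
    return xs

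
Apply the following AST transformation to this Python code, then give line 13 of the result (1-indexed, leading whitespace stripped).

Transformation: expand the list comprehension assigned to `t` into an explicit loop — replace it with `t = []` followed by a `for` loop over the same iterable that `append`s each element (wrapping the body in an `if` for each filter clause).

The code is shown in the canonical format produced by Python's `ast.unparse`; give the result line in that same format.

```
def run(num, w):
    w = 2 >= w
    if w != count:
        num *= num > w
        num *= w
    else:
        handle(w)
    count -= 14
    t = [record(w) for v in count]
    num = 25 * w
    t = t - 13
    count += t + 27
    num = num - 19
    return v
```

Transformed code:
def run(num, w):
    w = 2 >= w
    if w != count:
        num *= num > w
        num *= w
    else:
        handle(w)
    count -= 14
    t = []
    for v in count:
        t.append(record(w))
    num = 25 * w
    t = t - 13
    count += t + 27
    num = num - 19
    return v

t = t - 13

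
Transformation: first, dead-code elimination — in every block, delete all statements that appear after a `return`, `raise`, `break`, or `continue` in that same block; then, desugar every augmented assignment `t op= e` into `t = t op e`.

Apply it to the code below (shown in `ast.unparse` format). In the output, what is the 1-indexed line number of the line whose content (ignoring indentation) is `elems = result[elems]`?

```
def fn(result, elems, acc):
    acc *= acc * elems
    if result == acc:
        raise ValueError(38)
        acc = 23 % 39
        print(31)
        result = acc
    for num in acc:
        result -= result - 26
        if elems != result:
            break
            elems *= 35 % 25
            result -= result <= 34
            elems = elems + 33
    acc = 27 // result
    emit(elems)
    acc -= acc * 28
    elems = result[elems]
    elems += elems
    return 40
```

Transformed code:
def fn(result, elems, acc):
    acc = acc * (acc * elems)
    if result == acc:
        raise ValueError(38)
    for num in acc:
        result = result - (result - 26)
        if elems != result:
            break
    acc = 27 // result
    emit(elems)
    acc = acc - acc * 28
    elems = result[elems]
    elems = elems + elems
    return 40

12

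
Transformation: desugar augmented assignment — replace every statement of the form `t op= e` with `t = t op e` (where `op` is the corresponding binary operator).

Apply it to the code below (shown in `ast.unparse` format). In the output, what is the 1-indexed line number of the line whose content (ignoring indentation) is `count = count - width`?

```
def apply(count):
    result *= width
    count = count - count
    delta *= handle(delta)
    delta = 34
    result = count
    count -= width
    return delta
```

Transformed code:
def apply(count):
    result = result * width
    count = count - count
    delta = delta * handle(delta)
    delta = 34
    result = count
    count = count - width
    return delta

7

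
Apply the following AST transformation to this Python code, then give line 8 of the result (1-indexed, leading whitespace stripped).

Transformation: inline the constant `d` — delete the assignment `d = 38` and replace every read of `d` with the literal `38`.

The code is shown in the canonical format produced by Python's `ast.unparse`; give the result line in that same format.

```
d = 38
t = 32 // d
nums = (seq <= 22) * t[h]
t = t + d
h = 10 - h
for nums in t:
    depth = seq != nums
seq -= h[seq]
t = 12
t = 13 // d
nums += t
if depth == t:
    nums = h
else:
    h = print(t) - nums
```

t = 12

Transformed code:
t = 32 // 38
nums = (seq <= 22) * t[h]
t = t + 38
h = 10 - h
for nums in t:
    depth = seq != nums
seq -= h[seq]
t = 12
t = 13 // 38
nums += t
if depth == t:
    nums = h
else:
    h = print(t) - nums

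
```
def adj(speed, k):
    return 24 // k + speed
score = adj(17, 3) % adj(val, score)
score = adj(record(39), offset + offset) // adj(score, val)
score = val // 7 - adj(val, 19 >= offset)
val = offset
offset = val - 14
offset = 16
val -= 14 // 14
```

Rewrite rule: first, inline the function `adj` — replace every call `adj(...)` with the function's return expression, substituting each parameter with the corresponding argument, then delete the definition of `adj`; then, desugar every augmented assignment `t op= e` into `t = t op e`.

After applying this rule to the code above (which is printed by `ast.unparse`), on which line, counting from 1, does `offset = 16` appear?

Transformed code:
score = (24 // 3 + 17) % (24 // score + val)
score = (24 // (offset + offset) + record(39)) // (24 // val + score)
score = val // 7 - (24 // (19 >= offset) + val)
val = offset
offset = val - 14
offset = 16
val = val - 14 // 14

6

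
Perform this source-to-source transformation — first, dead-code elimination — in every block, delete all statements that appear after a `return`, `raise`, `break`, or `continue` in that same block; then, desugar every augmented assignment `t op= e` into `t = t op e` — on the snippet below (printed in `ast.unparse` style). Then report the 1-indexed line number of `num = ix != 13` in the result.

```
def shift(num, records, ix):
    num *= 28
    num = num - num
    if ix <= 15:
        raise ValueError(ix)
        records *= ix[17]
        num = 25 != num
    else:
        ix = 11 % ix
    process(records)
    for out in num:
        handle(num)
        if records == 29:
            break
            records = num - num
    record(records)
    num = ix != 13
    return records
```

Transformed code:
def shift(num, records, ix):
    num = num * 28
    num = num - num
    if ix <= 15:
        raise ValueError(ix)
    else:
        ix = 11 % ix
    process(records)
    for out in num:
        handle(num)
        if records == 29:
            break
    record(records)
    num = ix != 13
    return records

14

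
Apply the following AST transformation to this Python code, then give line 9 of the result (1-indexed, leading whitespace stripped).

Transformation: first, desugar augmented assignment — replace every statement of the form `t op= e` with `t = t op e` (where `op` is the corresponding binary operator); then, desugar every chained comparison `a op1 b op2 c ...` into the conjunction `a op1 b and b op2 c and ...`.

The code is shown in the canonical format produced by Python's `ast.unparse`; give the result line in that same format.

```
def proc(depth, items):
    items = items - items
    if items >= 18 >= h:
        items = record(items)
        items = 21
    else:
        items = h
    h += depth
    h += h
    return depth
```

Transformed code:
def proc(depth, items):
    items = items - items
    if items >= 18 and 18 >= h:
        items = record(items)
        items = 21
    else:
        items = h
    h = h + depth
    h = h + h
    return depth

h = h + h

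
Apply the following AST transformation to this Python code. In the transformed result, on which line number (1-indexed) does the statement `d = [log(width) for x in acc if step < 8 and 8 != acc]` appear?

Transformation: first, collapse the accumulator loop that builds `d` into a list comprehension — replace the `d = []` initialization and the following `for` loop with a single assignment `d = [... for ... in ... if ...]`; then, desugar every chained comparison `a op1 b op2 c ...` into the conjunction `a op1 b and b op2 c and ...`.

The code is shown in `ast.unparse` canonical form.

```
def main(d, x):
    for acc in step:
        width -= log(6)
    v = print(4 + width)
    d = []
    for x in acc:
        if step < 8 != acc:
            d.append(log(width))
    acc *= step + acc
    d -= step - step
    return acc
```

Transformed code:
def main(d, x):
    for acc in step:
        width -= log(6)
    v = print(4 + width)
    d = [log(width) for x in acc if step < 8 and 8 != acc]
    acc *= step + acc
    d -= step - step
    return acc

5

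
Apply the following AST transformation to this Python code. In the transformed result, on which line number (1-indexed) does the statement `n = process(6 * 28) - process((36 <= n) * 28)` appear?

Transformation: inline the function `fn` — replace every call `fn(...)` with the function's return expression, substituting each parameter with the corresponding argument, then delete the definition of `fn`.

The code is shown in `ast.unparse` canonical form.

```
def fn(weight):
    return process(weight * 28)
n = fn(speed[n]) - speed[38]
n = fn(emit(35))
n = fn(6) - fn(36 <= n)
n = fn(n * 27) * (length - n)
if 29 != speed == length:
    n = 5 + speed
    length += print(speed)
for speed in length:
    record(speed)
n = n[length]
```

3

Transformed code:
n = process(speed[n] * 28) - speed[38]
n = process(emit(35) * 28)
n = process(6 * 28) - process((36 <= n) * 28)
n = process(n * 27 * 28) * (length - n)
if 29 != speed == length:
    n = 5 + speed
    length += print(speed)
for speed in length:
    record(speed)
n = n[length]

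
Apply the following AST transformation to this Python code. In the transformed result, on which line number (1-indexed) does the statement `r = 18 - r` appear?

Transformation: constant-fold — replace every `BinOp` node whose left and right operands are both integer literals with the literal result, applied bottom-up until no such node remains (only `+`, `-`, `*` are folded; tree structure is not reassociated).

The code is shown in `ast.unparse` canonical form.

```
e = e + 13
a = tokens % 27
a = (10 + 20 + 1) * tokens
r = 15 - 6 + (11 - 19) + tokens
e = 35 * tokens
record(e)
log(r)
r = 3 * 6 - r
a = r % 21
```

8

Transformed code:
e = e + 13
a = tokens % 27
a = 31 * tokens
r = 1 + tokens
e = 35 * tokens
record(e)
log(r)
r = 18 - r
a = r % 21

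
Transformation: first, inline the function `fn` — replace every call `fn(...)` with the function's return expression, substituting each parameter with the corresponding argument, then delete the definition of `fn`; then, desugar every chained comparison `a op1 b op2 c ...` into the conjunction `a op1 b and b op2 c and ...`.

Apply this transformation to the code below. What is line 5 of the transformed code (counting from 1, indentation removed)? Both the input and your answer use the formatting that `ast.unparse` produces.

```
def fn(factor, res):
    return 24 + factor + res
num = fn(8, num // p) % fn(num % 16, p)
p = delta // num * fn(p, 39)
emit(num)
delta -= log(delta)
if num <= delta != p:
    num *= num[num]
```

Transformed code:
num = (24 + 8 + num // p) % (24 + num % 16 + p)
p = delta // num * (24 + p + 39)
emit(num)
delta -= log(delta)
if num <= delta and delta != p:
    num *= num[num]

if num <= delta and delta != p:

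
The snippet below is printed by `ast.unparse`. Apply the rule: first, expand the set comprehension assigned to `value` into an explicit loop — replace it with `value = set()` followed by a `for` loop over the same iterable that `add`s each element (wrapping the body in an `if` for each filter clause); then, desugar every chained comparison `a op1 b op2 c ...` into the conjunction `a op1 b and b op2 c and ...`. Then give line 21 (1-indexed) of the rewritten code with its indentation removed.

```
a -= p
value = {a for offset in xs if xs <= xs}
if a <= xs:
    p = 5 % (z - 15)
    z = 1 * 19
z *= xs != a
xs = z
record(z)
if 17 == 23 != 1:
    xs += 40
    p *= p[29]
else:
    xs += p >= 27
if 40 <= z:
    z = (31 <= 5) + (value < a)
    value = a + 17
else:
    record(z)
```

record(z)

Transformed code:
a -= p
value = set()
for offset in xs:
    if xs <= xs:
        value.add(a)
if a <= xs:
    p = 5 % (z - 15)
    z = 1 * 19
z *= xs != a
xs = z
record(z)
if 17 == 23 and 23 != 1:
    xs += 40
    p *= p[29]
else:
    xs += p >= 27
if 40 <= z:
    z = (31 <= 5) + (value < a)
    value = a + 17
else:
    record(z)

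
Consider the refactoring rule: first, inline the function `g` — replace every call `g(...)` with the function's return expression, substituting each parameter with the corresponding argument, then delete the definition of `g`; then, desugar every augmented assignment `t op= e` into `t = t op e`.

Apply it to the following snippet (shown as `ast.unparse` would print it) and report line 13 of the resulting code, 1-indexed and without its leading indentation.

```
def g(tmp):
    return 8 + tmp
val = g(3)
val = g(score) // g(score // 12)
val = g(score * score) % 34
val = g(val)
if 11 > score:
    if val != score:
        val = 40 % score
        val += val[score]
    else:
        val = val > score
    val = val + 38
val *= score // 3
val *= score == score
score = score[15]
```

val = val * (score == score)

Transformed code:
val = 8 + 3
val = (8 + score) // (8 + score // 12)
val = (8 + score * score) % 34
val = 8 + val
if 11 > score:
    if val != score:
        val = 40 % score
        val = val + val[score]
    else:
        val = val > score
    val = val + 38
val = val * (score // 3)
val = val * (score == score)
score = score[15]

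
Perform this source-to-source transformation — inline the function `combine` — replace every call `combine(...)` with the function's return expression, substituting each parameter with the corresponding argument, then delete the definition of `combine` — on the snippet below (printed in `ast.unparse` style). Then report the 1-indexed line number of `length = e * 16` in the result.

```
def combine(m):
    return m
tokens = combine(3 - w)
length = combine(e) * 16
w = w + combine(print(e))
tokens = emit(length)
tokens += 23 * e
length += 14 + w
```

Transformed code:
tokens = 3 - w
length = e * 16
w = w + print(e)
tokens = emit(length)
tokens += 23 * e
length += 14 + w

2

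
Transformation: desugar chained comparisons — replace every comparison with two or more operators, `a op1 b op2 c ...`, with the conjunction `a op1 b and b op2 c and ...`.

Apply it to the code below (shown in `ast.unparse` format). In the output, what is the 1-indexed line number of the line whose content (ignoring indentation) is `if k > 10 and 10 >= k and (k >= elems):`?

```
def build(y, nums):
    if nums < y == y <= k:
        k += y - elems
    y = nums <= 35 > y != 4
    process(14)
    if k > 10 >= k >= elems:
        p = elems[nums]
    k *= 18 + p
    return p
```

6

Transformed code:
def build(y, nums):
    if nums < y and y == y and (y <= k):
        k += y - elems
    y = nums <= 35 and 35 > y and (y != 4)
    process(14)
    if k > 10 and 10 >= k and (k >= elems):
        p = elems[nums]
    k *= 18 + p
    return p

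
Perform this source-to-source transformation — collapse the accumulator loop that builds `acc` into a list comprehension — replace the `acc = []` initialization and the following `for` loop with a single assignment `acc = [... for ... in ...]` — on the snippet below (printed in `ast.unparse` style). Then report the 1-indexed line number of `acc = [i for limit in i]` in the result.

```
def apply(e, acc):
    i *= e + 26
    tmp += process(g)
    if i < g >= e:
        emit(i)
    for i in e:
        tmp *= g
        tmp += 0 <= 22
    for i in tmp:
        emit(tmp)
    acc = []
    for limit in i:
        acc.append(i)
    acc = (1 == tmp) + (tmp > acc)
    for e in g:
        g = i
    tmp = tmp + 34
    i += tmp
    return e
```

11

Transformed code:
def apply(e, acc):
    i *= e + 26
    tmp += process(g)
    if i < g >= e:
        emit(i)
    for i in e:
        tmp *= g
        tmp += 0 <= 22
    for i in tmp:
        emit(tmp)
    acc = [i for limit in i]
    acc = (1 == tmp) + (tmp > acc)
    for e in g:
        g = i
    tmp = tmp + 34
    i += tmp
    return e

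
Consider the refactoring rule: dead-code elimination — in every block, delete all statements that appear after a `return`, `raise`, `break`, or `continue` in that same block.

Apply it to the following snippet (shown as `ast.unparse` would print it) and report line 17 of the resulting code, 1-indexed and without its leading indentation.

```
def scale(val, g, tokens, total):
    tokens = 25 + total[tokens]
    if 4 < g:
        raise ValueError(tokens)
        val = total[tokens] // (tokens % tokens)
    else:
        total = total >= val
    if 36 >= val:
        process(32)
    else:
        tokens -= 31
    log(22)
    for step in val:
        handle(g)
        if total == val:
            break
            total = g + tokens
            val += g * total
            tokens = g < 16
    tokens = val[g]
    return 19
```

Transformed code:
def scale(val, g, tokens, total):
    tokens = 25 + total[tokens]
    if 4 < g:
        raise ValueError(tokens)
    else:
        total = total >= val
    if 36 >= val:
        process(32)
    else:
        tokens -= 31
    log(22)
    for step in val:
        handle(g)
        if total == val:
            break
    tokens = val[g]
    return 19

return 19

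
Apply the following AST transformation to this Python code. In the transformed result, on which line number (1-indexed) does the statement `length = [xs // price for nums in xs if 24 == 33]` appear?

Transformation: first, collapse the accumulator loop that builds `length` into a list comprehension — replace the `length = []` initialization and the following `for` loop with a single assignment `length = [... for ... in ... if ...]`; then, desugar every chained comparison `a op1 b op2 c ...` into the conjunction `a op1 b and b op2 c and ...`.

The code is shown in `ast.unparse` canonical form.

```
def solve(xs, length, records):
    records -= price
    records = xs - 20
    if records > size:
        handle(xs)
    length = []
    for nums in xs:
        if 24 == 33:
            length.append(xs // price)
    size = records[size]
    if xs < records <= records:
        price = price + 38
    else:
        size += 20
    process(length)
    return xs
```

Transformed code:
def solve(xs, length, records):
    records -= price
    records = xs - 20
    if records > size:
        handle(xs)
    length = [xs // price for nums in xs if 24 == 33]
    size = records[size]
    if xs < records and records <= records:
        price = price + 38
    else:
        size += 20
    process(length)
    return xs

6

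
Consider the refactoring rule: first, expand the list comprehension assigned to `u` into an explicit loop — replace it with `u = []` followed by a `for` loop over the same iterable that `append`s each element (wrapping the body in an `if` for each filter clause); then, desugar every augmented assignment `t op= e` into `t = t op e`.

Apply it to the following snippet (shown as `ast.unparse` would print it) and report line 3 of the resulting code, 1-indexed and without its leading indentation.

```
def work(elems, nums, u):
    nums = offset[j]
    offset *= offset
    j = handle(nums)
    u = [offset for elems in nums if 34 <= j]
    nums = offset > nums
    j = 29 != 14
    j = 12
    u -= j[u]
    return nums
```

Transformed code:
def work(elems, nums, u):
    nums = offset[j]
    offset = offset * offset
    j = handle(nums)
    u = []
    for elems in nums:
        if 34 <= j:
            u.append(offset)
    nums = offset > nums
    j = 29 != 14
    j = 12
    u = u - j[u]
    return nums

offset = offset * offset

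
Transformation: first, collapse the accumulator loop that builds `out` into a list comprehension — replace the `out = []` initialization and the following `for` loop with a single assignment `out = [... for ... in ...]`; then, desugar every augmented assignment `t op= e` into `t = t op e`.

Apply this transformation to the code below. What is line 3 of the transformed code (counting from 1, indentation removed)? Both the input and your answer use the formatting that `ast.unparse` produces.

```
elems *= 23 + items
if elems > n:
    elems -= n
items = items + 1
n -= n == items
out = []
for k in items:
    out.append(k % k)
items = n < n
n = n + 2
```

Transformed code:
elems = elems * (23 + items)
if elems > n:
    elems = elems - n
items = items + 1
n = n - (n == items)
out = [k % k for k in items]
items = n < n
n = n + 2

elems = elems - n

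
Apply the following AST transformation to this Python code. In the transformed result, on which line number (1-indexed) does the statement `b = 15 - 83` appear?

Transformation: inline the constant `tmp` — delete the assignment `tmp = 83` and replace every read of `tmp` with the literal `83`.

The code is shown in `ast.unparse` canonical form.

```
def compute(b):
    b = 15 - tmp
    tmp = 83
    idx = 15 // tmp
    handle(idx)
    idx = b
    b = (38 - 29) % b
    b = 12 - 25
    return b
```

2

Transformed code:
def compute(b):
    b = 15 - 83
    idx = 15 // 83
    handle(idx)
    idx = b
    b = (38 - 29) % b
    b = 12 - 25
    return b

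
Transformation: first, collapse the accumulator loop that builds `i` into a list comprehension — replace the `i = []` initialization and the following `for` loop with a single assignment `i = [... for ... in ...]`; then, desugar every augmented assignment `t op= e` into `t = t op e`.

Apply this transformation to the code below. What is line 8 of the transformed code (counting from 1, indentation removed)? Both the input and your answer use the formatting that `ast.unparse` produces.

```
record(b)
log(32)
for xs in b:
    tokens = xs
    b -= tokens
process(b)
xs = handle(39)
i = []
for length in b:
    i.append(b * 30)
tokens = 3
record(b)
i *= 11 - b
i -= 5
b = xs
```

Transformed code:
record(b)
log(32)
for xs in b:
    tokens = xs
    b = b - tokens
process(b)
xs = handle(39)
i = [b * 30 for length in b]
tokens = 3
record(b)
i = i * (11 - b)
i = i - 5
b = xs

i = [b * 30 for length in b]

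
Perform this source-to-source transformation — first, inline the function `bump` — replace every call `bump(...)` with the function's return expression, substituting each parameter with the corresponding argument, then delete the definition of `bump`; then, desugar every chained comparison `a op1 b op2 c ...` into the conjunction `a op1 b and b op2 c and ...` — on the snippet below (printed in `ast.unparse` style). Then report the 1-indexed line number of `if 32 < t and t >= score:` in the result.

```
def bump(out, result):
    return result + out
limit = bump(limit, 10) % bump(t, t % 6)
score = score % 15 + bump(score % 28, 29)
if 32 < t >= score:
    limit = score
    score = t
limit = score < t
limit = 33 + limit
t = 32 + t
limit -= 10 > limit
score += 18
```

Transformed code:
limit = (10 + limit) % (t % 6 + t)
score = score % 15 + (29 + score % 28)
if 32 < t and t >= score:
    limit = score
    score = t
limit = score < t
limit = 33 + limit
t = 32 + t
limit -= 10 > limit
score += 18

3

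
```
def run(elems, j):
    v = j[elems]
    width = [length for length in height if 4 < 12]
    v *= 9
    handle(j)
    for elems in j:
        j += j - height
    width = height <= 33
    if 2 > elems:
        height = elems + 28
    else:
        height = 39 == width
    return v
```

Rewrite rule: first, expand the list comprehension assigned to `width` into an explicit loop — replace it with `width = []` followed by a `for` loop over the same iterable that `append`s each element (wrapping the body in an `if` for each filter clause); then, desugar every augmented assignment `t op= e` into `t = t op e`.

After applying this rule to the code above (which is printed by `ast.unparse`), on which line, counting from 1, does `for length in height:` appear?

Transformed code:
def run(elems, j):
    v = j[elems]
    width = []
    for length in height:
        if 4 < 12:
            width.append(length)
    v = v * 9
    handle(j)
    for elems in j:
        j = j + (j - height)
    width = height <= 33
    if 2 > elems:
        height = elems + 28
    else:
        height = 39 == width
    return v

4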